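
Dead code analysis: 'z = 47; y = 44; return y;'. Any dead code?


z is assigned but never read
Dead: 'z = 47'


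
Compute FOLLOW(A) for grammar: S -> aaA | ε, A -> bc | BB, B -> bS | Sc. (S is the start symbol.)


$ ∈ FOLLOW(S). For each A -> αBβ: add FIRST(β)\{ε} to FOLLOW(B); if β nullable, add FOLLOW(A).
FOLLOW(A) = {$, a, b, c}


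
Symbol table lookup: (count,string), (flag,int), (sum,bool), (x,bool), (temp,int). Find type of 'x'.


Lookup 'x' → type bool


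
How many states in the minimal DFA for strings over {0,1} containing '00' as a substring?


KMP-style automaton: 2 progress states + 1 absorbing accept = 3
Minimal DFA: 3 states


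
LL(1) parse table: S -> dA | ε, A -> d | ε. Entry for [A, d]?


For [A, d]: 'd' ∈ FIRST(d)
Entry: A -> d


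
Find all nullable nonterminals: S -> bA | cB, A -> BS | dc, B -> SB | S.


A nonterminal is nullable iff some alternative derives ε (directly, or every symbol in it is nullable)
Nullable: {}


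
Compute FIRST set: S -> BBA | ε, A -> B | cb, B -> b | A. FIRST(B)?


Per alternative of B: FIRST(b) = {b}; FIRST(A) = {b, c}
FIRST(B) = {b, c}


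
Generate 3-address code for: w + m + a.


Break into single-operator statements:
t1 = w + m
t2 = t1 + a


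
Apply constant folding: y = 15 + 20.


15 + 20 = 35 at compile time
Optimized: y = 35


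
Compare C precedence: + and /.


'/' is multiplicative (level 10); '+' is additive (level 9)
Higher level binds tighter
'/' has higher precedence than '+'


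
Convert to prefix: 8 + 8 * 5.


'*' binds tighter: tree is (+ 8 (* 8 5))
Prefix: + 8 * 8 5


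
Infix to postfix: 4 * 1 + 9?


Left to right (same or higher precedence on left)
Postfix: 4 1 * 9 +


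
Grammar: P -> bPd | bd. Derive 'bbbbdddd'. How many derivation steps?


Derivation: P => bPd => bbPdd => bbbPddd => bbbbdddd
Steps: 4


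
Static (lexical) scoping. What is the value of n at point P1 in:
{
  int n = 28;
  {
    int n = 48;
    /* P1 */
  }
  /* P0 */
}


n declared in the same block as P1
n = 48


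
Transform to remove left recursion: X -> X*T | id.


Left-recursive alternatives: X*T; non-recursive: id
Introduce X': X -> idX', X' -> *TX' | ε


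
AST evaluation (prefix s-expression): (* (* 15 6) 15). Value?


Evaluate inner: (* 15 6) = 90
Evaluate root: (* 90 15) = 1350
Result: 1350


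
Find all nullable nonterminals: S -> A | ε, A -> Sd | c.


A nonterminal is nullable iff some alternative derives ε (directly, or every symbol in it is nullable)
Nullable: {S}


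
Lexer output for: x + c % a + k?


Scan left to right, longest-match per lexeme
Tokens: ID(x), OP(+), ID(c), OP(%), ID(a), OP(+), ID(k)


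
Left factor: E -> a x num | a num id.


Common prefix: 'a'
Factored: E -> a E', E' -> x num | num id


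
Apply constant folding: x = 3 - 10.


3 - 10 = -7 at compile time
Optimized: x = -7


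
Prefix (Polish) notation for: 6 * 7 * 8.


left-to-right (same/higher precedence on left): tree is (* (* 6 7) 8)
Prefix: * * 6 7 8


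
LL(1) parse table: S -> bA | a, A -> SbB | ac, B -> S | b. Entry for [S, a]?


For [S, a]: 'a' ∈ FIRST(a)
Entry: S -> a


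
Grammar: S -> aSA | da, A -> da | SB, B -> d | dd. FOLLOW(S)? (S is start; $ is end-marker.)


$ ∈ FOLLOW(S). For each A -> αBβ: add FIRST(β)\{ε} to FOLLOW(B); if β nullable, add FOLLOW(A).
FOLLOW(S) = {$, a, d}


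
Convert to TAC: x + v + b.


Break into single-operator statements:
t1 = x + v
t2 = t1 + b


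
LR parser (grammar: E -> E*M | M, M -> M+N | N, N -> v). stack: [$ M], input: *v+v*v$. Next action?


lookahead ∉ {+} so M won't extend; reduce E -> M
Action: reduce (E -> M)


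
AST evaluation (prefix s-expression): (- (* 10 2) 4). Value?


Evaluate inner: (* 10 2) = 20
Evaluate root: (- 20 4) = 16
Result: 16


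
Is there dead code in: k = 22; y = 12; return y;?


k is assigned but never read
Dead: 'k = 22'


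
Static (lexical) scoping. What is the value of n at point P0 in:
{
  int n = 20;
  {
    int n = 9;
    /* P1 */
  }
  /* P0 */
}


n declared in the same block as P0
n = 20


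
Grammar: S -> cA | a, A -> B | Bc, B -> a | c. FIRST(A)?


Per alternative of A: FIRST(B) = {a, c}; FIRST(Bc) = {a, c}
FIRST(A) = {a, c}


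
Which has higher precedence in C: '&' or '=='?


'==' is equality (level 6); '&' is bitwise AND (level 5)
Higher level binds tighter
'==' has higher precedence than '&'


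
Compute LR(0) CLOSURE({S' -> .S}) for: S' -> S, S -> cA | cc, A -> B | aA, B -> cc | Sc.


Start: S' -> .S
For each item with dot before a nonterminal B, add B -> .γ for every B-production
Closure: [S' -> .S, S -> .cA, S -> .cc]


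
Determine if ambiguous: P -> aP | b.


right-linear, alternatives start with distinct terminals 'a' vs 'b': unique leftmost derivation
Unambiguous


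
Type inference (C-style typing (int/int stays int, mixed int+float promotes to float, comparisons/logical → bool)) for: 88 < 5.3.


Operand types: int < float
Rule: comparison yields bool
Result type: bool


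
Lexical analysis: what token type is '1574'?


Pattern: digits only
Type: INTEGER_LITERAL


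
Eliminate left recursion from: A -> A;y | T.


Left-recursive alternatives: A;y; non-recursive: T
Introduce A': A -> TA', A' -> ;yA' | ε


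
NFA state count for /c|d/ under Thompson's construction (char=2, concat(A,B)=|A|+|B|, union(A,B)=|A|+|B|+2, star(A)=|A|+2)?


Syntax tree has 2 char leaf(s), 1 union(s), 0 star(s)
chars contribute 2×2 = 4; each union adds +2; each star adds +2
Total: 4 + 2 + 0 = 6 states


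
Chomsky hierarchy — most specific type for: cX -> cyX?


LHS has context (more than one symbol) and |LHS| ≤ |RHS|
Classification: Type 1 (Context-Sensitive)


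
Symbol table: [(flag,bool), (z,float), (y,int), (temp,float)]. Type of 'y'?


Lookup 'y' → type int


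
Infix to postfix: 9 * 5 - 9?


Left to right (same or higher precedence on left)
Postfix: 9 5 * 9 -


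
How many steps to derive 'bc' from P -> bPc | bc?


Derivation: P => bc
Steps: 1


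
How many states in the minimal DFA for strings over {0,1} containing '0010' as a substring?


KMP-style automaton: 4 progress states + 1 absorbing accept = 5
Minimal DFA: 5 states


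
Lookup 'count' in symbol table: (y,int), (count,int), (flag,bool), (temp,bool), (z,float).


Lookup 'count' → type int


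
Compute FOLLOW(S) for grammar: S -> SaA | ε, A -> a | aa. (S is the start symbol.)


$ ∈ FOLLOW(S). For each A -> αBβ: add FIRST(β)\{ε} to FOLLOW(B); if β nullable, add FOLLOW(A).
FOLLOW(S) = {$, a}


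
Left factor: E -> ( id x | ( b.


Common prefix: '('
Factored: E -> ( E', E' -> id x | b


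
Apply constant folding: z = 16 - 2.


16 - 2 = 14 at compile time
Optimized: z = 14


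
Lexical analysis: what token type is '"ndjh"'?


Pattern: double-quoted sequence
Type: STRING_LITERAL


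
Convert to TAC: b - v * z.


Break into single-operator statements:
t1 = v * z
t2 = b - t1


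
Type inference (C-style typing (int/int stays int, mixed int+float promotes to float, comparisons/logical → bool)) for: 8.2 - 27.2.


Operand types: float - float
Rule: mixed int/float promotes to float; int/int stays int
Result type: float


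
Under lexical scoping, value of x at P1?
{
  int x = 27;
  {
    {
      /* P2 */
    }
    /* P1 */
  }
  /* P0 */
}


P1's block does not declare x; resolves to the enclosing declaration at depth 0
x = 27


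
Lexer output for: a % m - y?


Scan left to right, longest-match per lexeme
Tokens: ID(a), OP(%), ID(m), OP(-), ID(y)


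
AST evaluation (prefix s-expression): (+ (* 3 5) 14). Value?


Evaluate inner: (* 3 5) = 15
Evaluate root: (+ 15 14) = 29
Result: 29


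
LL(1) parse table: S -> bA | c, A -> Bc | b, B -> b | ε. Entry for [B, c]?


For [B, c]: ε is nullable and 'c' ∈ FOLLOW(B)
Entry: B -> ε


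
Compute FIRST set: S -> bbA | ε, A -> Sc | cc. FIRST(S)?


Per alternative of S: FIRST(bbA) = {b}; FIRST(ε) = {ε}
FIRST(S) = {b, ε}


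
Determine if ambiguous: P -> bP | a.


right-linear, alternatives start with distinct terminals 'b' vs 'a': unique leftmost derivation
Unambiguous


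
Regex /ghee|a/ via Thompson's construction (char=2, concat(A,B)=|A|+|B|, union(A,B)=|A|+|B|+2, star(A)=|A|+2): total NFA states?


Syntax tree has 5 char leaf(s), 1 union(s), 0 star(s)
chars contribute 5×2 = 10; each union adds +2; each star adds +2
Total: 10 + 2 + 0 = 12 states


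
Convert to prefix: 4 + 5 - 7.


left-to-right (same/higher precedence on left): tree is (- (+ 4 5) 7)
Prefix: - + 4 5 7


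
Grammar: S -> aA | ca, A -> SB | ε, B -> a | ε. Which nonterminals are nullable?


A nonterminal is nullable iff some alternative derives ε (directly, or every symbol in it is nullable)
Nullable: {A, B}


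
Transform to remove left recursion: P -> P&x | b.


Left-recursive alternatives: P&x; non-recursive: b
Introduce P': P -> bP', P' -> &xP' | ε


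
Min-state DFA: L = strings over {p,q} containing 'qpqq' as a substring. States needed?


KMP-style automaton: 4 progress states + 1 absorbing accept = 5
Minimal DFA: 5 states


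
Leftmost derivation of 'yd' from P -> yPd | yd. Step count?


Derivation: P => yd
Steps: 1


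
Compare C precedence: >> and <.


'>>' is shift (level 8); '<' is relational (level 7)
Higher level binds tighter
'>>' has higher precedence than '<'


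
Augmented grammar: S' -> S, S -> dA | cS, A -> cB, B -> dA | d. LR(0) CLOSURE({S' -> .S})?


Start: S' -> .S
For each item with dot before a nonterminal B, add B -> .γ for every B-production
Closure: [S' -> .S, S -> .dA, S -> .cS]


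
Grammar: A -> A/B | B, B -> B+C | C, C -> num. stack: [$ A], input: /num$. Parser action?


shift '/' to continue A -> A/B
Action: shift


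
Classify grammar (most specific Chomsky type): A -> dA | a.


Right-linear: every RHS is a terminal or a terminal followed by one nonterminal
Classification: Type 3 (Regular)


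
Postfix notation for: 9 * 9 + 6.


Left to right (same or higher precedence on left)
Postfix: 9 9 * 6 +


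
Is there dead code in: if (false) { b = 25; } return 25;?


condition is constant false, so the whole block is unreachable
Dead: 'if (false) { b = 25; }'


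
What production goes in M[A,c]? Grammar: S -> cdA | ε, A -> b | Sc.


For [A, c]: 'c' ∈ FIRST(Sc)
Entry: A -> Sc


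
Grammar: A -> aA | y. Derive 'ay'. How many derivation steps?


Derivation: A => aA => ay
Steps: 2


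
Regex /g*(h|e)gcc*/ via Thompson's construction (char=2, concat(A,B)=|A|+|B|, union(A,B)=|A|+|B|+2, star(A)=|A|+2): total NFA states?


Syntax tree has 6 char leaf(s), 1 union(s), 2 star(s)
chars contribute 6×2 = 12; each union adds +2; each star adds +2
Total: 12 + 2 + 4 = 18 states


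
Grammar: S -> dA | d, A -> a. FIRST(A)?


Per alternative of A: FIRST(a) = {a}
FIRST(A) = {a}


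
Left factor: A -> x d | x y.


Common prefix: 'x'
Factored: A -> x A', A' -> d | y


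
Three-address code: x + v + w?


Break into single-operator statements:
t1 = x + v
t2 = t1 + w


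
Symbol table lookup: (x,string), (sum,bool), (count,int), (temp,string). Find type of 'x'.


Lookup 'x' → type string


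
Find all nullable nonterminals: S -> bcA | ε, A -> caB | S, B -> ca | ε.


A nonterminal is nullable iff some alternative derives ε (directly, or every symbol in it is nullable)
Nullable: {A, B, S}


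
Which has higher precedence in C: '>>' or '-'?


'-' is additive (level 9); '>>' is shift (level 8)
Higher level binds tighter
'-' has higher precedence than '>>'


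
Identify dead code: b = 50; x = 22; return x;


b is assigned but never read
Dead: 'b = 50'


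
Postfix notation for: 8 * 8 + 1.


Left to right (same or higher precedence on left)
Postfix: 8 8 * 1 +


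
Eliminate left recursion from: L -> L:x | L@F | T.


Left-recursive alternatives: L:x, L@F; non-recursive: T
Introduce L': L -> TL', L' -> :xL' | @FL' | ε


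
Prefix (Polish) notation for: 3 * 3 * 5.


left-to-right (same/higher precedence on left): tree is (* (* 3 3) 5)
Prefix: * * 3 3 5


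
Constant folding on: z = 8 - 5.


8 - 5 = 3 at compile time
Optimized: z = 3


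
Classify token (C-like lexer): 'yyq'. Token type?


Pattern: letter/underscore followed by alphanumerics, not a keyword
Type: IDENTIFIER


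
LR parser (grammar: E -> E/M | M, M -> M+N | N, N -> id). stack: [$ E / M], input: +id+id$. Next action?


'+' can extend M; shift to build M -> M+N
Action: shift


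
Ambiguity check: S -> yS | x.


right-linear, alternatives start with distinct terminals 'y' vs 'x': unique leftmost derivation
Unambiguous


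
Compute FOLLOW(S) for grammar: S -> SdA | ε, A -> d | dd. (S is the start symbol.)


$ ∈ FOLLOW(S). For each A -> αBβ: add FIRST(β)\{ε} to FOLLOW(B); if β nullable, add FOLLOW(A).
FOLLOW(S) = {$, d}


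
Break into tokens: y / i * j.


Scan left to right, longest-match per lexeme
Tokens: ID(y), OP(/), ID(i), OP(*), ID(j)


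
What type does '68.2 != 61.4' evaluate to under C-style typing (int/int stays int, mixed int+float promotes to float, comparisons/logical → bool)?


Operand types: float != float
Rule: comparison yields bool
Result type: bool


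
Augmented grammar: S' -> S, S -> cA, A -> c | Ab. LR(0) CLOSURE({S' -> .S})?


Start: S' -> .S
For each item with dot before a nonterminal B, add B -> .γ for every B-production
Closure: [S' -> .S, S -> .cA]


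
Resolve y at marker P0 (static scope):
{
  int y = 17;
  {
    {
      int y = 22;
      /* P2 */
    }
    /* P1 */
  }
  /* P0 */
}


y declared in the same block as P0
y = 17


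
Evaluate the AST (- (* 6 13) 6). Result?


Evaluate inner: (* 6 13) = 78
Evaluate root: (- 78 6) = 72
Result: 72


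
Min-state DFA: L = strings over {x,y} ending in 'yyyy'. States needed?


Track the longest suffix of input matching a prefix of 'yyyy': 5 classes (prefixes of length 0..4)
Minimal DFA: 5 states


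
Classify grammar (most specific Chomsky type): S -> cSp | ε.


Single nonterminal LHS, but c^n p^n is not regular
Classification: Type 2 (Context-Free)


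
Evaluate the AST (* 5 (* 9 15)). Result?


Evaluate inner: (* 9 15) = 135
Evaluate root: (* 5 135) = 675
Result: 675


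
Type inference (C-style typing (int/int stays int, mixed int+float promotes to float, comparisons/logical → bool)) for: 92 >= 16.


Operand types: int >= int
Rule: comparison yields bool
Result type: bool


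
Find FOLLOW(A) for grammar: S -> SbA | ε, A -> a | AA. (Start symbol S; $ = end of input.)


$ ∈ FOLLOW(S). For each A -> αBβ: add FIRST(β)\{ε} to FOLLOW(B); if β nullable, add FOLLOW(A).
FOLLOW(A) = {$, a, b}


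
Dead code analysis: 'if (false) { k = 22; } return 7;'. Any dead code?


condition is constant false, so the whole block is unreachable
Dead: 'if (false) { k = 22; }'


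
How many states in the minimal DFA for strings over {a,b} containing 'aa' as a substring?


KMP-style automaton: 2 progress states + 1 absorbing accept = 3
Minimal DFA: 3 states


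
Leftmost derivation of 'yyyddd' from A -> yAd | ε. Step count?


Derivation: A => yAd => yyAdd => yyyAddd => yyyddd
Steps: 4


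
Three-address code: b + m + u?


Break into single-operator statements:
t1 = b + m
t2 = t1 + u


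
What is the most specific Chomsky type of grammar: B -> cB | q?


Right-linear: every RHS is a terminal or a terminal followed by one nonterminal
Classification: Type 3 (Regular)


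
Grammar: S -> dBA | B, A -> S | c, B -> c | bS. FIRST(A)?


Per alternative of A: FIRST(S) = {b, c, d}; FIRST(c) = {c}
FIRST(A) = {b, c, d}


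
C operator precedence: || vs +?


'+' is additive (level 9); '||' is logical OR (level 1)
Higher level binds tighter
'+' has higher precedence than '||'


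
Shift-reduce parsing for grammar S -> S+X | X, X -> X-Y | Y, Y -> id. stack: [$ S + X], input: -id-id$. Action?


'-' can extend X; shift to build X -> X-Y
Action: shift


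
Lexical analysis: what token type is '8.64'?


Pattern: digits with a decimal point
Type: FLOAT_LITERAL


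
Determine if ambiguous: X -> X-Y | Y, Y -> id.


precedence layered via separate nonterminal Y: deterministic
Unambiguous


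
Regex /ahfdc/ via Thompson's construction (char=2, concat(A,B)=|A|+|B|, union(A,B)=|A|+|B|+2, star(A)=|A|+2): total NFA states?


Syntax tree has 5 char leaf(s), 0 union(s), 0 star(s)
chars contribute 5×2 = 10; each union adds +2; each star adds +2
Total: 10 + 0 + 0 = 10 states


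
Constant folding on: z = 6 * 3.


6 * 3 = 18 at compile time
Optimized: z = 18


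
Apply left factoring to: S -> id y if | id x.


Common prefix: 'id'
Factored: S -> id S', S' -> y if | x


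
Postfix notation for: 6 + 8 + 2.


Left to right (same or higher precedence on left)
Postfix: 6 8 + 2 +


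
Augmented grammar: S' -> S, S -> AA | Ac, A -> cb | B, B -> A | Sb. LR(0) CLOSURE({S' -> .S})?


Start: S' -> .S
For each item with dot before a nonterminal B, add B -> .γ for every B-production
Closure: [S' -> .S, S -> .AA, S -> .Ac, A -> .cb, A -> .B, B -> .A, B -> .Sb]


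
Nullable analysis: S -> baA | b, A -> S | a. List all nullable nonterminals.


A nonterminal is nullable iff some alternative derives ε (directly, or every symbol in it is nullable)
Nullable: {}


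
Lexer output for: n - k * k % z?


Scan left to right, longest-match per lexeme
Tokens: ID(n), OP(-), ID(k), OP(*), ID(k), OP(%), ID(z)


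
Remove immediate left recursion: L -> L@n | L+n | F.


Left-recursive alternatives: L@n, L+n; non-recursive: F
Introduce L': L -> FL', L' -> @nL' | +nL' | ε


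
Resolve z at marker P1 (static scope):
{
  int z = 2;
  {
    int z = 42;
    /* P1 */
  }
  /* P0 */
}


z declared in the same block as P1
z = 42


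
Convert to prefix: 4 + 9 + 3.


left-to-right (same/higher precedence on left): tree is (+ (+ 4 9) 3)
Prefix: + + 4 9 3


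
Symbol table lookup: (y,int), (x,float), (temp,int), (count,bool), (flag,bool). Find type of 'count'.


Lookup 'count' → type bool


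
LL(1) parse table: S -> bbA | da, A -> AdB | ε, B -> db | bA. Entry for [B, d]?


For [B, d]: 'd' ∈ FIRST(db)
Entry: B -> db


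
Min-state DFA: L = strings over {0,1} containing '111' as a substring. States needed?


KMP-style automaton: 3 progress states + 1 absorbing accept = 4
Minimal DFA: 4 states


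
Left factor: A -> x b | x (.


Common prefix: 'x'
Factored: A -> x A', A' -> b | (


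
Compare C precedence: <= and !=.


'<=' is relational (level 7); '!=' is equality (level 6)
Higher level binds tighter
'<=' has higher precedence than '!='


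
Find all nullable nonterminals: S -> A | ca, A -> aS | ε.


A nonterminal is nullable iff some alternative derives ε (directly, or every symbol in it is nullable)
Nullable: {A, S}


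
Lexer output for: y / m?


Scan left to right, longest-match per lexeme
Tokens: ID(y), OP(/), ID(m)


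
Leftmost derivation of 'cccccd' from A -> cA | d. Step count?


Derivation: A => cA => ccA => cccA => ccccA => cccccA => cccccd
Steps: 6


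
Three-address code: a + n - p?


Break into single-operator statements:
t1 = a + n
t2 = t1 - p


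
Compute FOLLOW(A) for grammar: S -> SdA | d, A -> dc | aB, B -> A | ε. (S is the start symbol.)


$ ∈ FOLLOW(S). For each A -> αBβ: add FIRST(β)\{ε} to FOLLOW(B); if β nullable, add FOLLOW(A).
FOLLOW(A) = {$, d}


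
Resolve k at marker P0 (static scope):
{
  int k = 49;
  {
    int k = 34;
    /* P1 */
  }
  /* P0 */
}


k declared in the same block as P0
k = 49


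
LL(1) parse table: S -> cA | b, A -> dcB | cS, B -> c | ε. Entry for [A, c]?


For [A, c]: 'c' ∈ FIRST(cS)
Entry: A -> cS


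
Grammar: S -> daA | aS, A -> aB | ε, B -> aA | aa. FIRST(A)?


Per alternative of A: FIRST(aB) = {a}; FIRST(ε) = {ε}
FIRST(A) = {a, ε}


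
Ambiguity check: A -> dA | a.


right-linear, alternatives start with distinct terminals 'd' vs 'a': unique leftmost derivation
Unambiguous


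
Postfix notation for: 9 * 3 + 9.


Left to right (same or higher precedence on left)
Postfix: 9 3 * 9 +


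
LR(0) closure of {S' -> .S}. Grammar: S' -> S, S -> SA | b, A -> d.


Start: S' -> .S
For each item with dot before a nonterminal B, add B -> .γ for every B-production
Closure: [S' -> .S, S -> .SA, S -> .b]


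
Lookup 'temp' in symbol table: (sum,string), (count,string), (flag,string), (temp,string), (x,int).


Lookup 'temp' → type string


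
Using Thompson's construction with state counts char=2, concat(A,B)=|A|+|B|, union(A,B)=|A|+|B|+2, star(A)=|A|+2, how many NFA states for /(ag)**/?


Syntax tree has 2 char leaf(s), 0 union(s), 2 star(s)
chars contribute 2×2 = 4; each union adds +2; each star adds +2
Total: 4 + 0 + 4 = 8 states


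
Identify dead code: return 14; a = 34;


statement follows a return and is unreachable
Dead: 'a = 34'


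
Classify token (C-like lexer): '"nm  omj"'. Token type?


Pattern: double-quoted sequence
Type: STRING_LITERAL


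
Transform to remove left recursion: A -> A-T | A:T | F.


Left-recursive alternatives: A-T, A:T; non-recursive: F
Introduce A': A -> FA', A' -> -TA' | :TA' | ε


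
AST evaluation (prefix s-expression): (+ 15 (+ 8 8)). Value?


Evaluate inner: (+ 8 8) = 16
Evaluate root: (+ 15 16) = 31
Result: 31


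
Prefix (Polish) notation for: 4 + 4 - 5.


left-to-right (same/higher precedence on left): tree is (- (+ 4 4) 5)
Prefix: - + 4 4 5


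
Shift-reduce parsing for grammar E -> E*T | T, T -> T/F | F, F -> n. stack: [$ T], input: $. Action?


lookahead ∉ {/} so T won't extend; reduce E -> T
Action: reduce (E -> T)


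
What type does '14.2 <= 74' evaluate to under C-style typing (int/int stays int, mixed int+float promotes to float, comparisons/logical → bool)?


Operand types: float <= int
Rule: comparison yields bool
Result type: bool


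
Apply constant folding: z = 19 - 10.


19 - 10 = 9 at compile time
Optimized: z = 9


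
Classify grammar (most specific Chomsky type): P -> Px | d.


Left-linear: every RHS is a terminal or one nonterminal followed by a terminal
Classification: Type 3 (Regular)


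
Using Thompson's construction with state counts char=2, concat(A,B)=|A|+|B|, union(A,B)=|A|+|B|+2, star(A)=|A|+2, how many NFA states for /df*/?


Syntax tree has 2 char leaf(s), 0 union(s), 1 star(s)
chars contribute 2×2 = 4; each union adds +2; each star adds +2
Total: 4 + 0 + 2 = 6 states


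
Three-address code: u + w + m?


Break into single-operator statements:
t1 = u + w
t2 = t1 + m


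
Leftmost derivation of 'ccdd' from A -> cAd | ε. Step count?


Derivation: A => cAd => ccAdd => ccdd
Steps: 3


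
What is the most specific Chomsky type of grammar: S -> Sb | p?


Left-linear: every RHS is a terminal or one nonterminal followed by a terminal
Classification: Type 3 (Regular)


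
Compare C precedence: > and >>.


'>>' is shift (level 8); '>' is relational (level 7)
Higher level binds tighter
'>>' has higher precedence than '>'


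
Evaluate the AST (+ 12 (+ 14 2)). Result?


Evaluate inner: (+ 14 2) = 16
Evaluate root: (+ 12 16) = 28
Result: 28


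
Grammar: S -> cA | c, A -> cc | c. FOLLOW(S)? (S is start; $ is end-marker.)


$ ∈ FOLLOW(S). For each A -> αBβ: add FIRST(β)\{ε} to FOLLOW(B); if β nullable, add FOLLOW(A).
FOLLOW(S) = {$}


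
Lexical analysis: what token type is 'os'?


Pattern: letter/underscore followed by alphanumerics, not a keyword
Type: IDENTIFIER


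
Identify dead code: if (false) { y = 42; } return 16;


condition is constant false, so the whole block is unreachable
Dead: 'if (false) { y = 42; }'


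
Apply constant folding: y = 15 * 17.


15 * 17 = 255 at compile time
Optimized: y = 255


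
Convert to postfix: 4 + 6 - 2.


Left to right (same or higher precedence on left)
Postfix: 4 6 + 2 -


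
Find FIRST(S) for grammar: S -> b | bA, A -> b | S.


Per alternative of S: FIRST(b) = {b}; FIRST(bA) = {b}
FIRST(S) = {b}


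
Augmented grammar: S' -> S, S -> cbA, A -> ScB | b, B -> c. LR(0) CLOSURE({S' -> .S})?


Start: S' -> .S
For each item with dot before a nonterminal B, add B -> .γ for every B-production
Closure: [S' -> .S, S -> .cbA]


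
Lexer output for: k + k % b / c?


Scan left to right, longest-match per lexeme
Tokens: ID(k), OP(+), ID(k), OP(%), ID(b), OP(/), ID(c)


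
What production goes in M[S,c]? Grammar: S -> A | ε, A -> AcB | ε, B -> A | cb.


For [S, c]: 'c' ∈ FIRST(A)
Entry: S -> A


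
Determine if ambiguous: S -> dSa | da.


balanced d^n…a^n: each string has a unique parse
Unambiguous


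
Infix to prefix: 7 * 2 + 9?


left-to-right (same/higher precedence on left): tree is (+ (* 7 2) 9)
Prefix: + * 7 2 9


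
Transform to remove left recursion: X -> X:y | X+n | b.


Left-recursive alternatives: X:y, X+n; non-recursive: b
Introduce X': X -> bX', X' -> :yX' | +nX' | ε


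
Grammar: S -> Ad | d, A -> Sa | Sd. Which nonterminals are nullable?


A nonterminal is nullable iff some alternative derives ε (directly, or every symbol in it is nullable)
Nullable: {}


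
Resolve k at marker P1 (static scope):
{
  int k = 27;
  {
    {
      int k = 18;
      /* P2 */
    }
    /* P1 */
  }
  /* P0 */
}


P1's block does not declare k; resolves to the enclosing declaration at depth 0
k = 27


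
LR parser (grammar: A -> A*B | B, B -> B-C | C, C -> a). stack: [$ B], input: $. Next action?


lookahead ∉ {-} so B won't extend; reduce A -> B
Action: reduce (A -> B)


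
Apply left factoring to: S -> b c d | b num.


Common prefix: 'b'
Factored: S -> b S', S' -> c d | num


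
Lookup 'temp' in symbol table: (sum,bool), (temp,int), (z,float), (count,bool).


Lookup 'temp' → type int


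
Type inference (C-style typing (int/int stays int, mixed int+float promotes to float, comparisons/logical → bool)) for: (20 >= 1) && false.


Operand types: bool && bool
Rule: logical operators take bool operands and yield bool
Result type: bool


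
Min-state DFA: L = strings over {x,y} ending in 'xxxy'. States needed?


Track the longest suffix of input matching a prefix of 'xxxy': 5 classes (prefixes of length 0..4)
Minimal DFA: 5 states


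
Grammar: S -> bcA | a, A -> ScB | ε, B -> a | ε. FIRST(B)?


Per alternative of B: FIRST(a) = {a}; FIRST(ε) = {ε}
FIRST(B) = {a, ε}


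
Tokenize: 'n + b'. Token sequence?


Scan left to right, longest-match per lexeme
Tokens: ID(n), OP(+), ID(b)


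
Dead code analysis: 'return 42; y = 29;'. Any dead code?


statement follows a return and is unreachable
Dead: 'y = 29'


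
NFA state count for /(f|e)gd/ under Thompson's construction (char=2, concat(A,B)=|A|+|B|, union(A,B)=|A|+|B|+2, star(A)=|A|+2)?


Syntax tree has 4 char leaf(s), 1 union(s), 0 star(s)
chars contribute 4×2 = 8; each union adds +2; each star adds +2
Total: 8 + 2 + 0 = 10 states


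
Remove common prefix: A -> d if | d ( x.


Common prefix: 'd'
Factored: A -> d A', A' -> if | ( x


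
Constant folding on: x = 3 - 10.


3 - 10 = -7 at compile time
Optimized: x = -7


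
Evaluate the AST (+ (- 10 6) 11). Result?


Evaluate inner: (- 10 6) = 4
Evaluate root: (+ 4 11) = 15
Result: 15


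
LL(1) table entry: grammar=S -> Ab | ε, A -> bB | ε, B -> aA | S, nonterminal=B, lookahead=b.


For [B, b]: 'b' ∈ FIRST(S)
Entry: B -> S


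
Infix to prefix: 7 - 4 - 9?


left-to-right (same/higher precedence on left): tree is (- (- 7 4) 9)
Prefix: - - 7 4 9


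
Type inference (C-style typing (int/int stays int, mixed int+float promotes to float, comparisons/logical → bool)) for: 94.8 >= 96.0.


Operand types: float >= float
Rule: comparison yields bool
Result type: bool


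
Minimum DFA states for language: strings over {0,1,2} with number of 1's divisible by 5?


Track (count of 1) mod 5: states 0..4, accept at 0
Minimal DFA: 5 states


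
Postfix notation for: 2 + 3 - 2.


Left to right (same or higher precedence on left)
Postfix: 2 3 + 2 -


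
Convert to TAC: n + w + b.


Break into single-operator statements:
t1 = n + w
t2 = t1 + b


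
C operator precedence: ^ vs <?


'<' is relational (level 7); '^' is bitwise XOR (level 4)
Higher level binds tighter
'<' has higher precedence than '^'


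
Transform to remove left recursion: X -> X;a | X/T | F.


Left-recursive alternatives: X;a, X/T; non-recursive: F
Introduce X': X -> FX', X' -> ;aX' | /TX' | ε


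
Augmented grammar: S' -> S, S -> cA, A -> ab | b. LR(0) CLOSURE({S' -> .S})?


Start: S' -> .S
For each item with dot before a nonterminal B, add B -> .γ for every B-production
Closure: [S' -> .S, S -> .cA]


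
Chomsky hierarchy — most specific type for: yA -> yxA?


LHS has context (more than one symbol) and |LHS| ≤ |RHS|
Classification: Type 1 (Context-Sensitive)


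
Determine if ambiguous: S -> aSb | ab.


balanced a^n…b^n: each string has a unique parse
Unambiguous


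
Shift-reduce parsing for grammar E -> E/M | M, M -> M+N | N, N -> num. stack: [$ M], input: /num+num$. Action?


lookahead ∉ {+} so M won't extend; reduce E -> M
Action: reduce (E -> M)


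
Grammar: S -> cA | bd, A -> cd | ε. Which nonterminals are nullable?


A nonterminal is nullable iff some alternative derives ε (directly, or every symbol in it is nullable)
Nullable: {A}


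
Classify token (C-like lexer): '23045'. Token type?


Pattern: digits only
Type: INTEGER_LITERAL


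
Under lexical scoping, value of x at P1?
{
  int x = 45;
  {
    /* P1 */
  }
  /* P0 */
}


P1's block does not declare x; resolves to the enclosing declaration at depth 0
x = 45


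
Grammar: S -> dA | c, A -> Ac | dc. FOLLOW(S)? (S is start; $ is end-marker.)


$ ∈ FOLLOW(S). For each A -> αBβ: add FIRST(β)\{ε} to FOLLOW(B); if β nullable, add FOLLOW(A).
FOLLOW(S) = {$}


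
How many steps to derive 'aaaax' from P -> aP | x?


Derivation: P => aP => aaP => aaaP => aaaaP => aaaax
Steps: 5


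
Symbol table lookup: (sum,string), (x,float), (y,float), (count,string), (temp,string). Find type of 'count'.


Lookup 'count' → type string


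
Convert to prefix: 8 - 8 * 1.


'*' binds tighter: tree is (- 8 (* 8 1))
Prefix: - 8 * 8 1


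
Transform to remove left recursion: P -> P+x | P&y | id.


Left-recursive alternatives: P+x, P&y; non-recursive: id
Introduce P': P -> idP', P' -> +xP' | &yP' | ε


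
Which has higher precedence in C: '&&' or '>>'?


'>>' is shift (level 8); '&&' is logical AND (level 2)
Higher level binds tighter
'>>' has higher precedence than '&&'


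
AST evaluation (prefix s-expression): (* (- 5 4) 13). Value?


Evaluate inner: (- 5 4) = 1
Evaluate root: (* 1 13) = 13
Result: 13


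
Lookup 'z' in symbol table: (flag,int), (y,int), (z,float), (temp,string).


Lookup 'z' → type float


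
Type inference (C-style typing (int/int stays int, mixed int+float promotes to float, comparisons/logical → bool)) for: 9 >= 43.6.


Operand types: int >= float
Rule: comparison yields bool
Result type: bool


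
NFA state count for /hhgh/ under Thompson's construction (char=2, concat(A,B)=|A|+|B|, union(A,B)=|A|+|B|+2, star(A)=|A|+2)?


Syntax tree has 4 char leaf(s), 0 union(s), 0 star(s)
chars contribute 4×2 = 8; each union adds +2; each star adds +2
Total: 8 + 0 + 0 = 8 states


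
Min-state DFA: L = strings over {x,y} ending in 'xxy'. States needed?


Track the longest suffix of input matching a prefix of 'xxy': 4 classes (prefixes of length 0..3)
Minimal DFA: 4 states


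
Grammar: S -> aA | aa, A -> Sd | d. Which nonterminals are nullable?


A nonterminal is nullable iff some alternative derives ε (directly, or every symbol in it is nullable)
Nullable: {}


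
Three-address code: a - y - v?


Break into single-operator statements:
t1 = a - y
t2 = t1 - v


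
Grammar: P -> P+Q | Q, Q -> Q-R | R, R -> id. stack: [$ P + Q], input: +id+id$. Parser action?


handle 'P+Q' on top; lookahead ∈ FOLLOW(P) = {+, $}
Action: reduce (P -> P+Q)


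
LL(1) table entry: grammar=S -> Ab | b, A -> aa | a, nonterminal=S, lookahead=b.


For [S, b]: 'b' ∈ FIRST(b)
Entry: S -> b


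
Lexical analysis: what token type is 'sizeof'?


Pattern: reserved word
Type: KEYWORD


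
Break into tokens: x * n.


Scan left to right, longest-match per lexeme
Tokens: ID(x), OP(*), ID(n)


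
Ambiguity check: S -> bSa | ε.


balanced b^n…a^n: each string has a unique parse
Unambiguous


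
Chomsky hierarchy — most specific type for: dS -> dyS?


LHS has context (more than one symbol) and |LHS| ≤ |RHS|
Classification: Type 1 (Context-Sensitive)


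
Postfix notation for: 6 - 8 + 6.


Left to right (same or higher precedence on left)
Postfix: 6 8 - 6 +


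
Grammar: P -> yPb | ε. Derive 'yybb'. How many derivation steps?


Derivation: P => yPb => yyPbb => yybb
Steps: 3


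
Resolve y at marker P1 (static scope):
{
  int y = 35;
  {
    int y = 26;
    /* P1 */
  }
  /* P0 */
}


y declared in the same block as P1
y = 26


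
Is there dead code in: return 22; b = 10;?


statement follows a return and is unreachable
Dead: 'b = 10'


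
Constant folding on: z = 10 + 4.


10 + 4 = 14 at compile time
Optimized: z = 14


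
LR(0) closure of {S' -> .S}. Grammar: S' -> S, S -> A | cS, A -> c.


Start: S' -> .S
For each item with dot before a nonterminal B, add B -> .γ for every B-production
Closure: [S' -> .S, S -> .A, S -> .cS, A -> .c]


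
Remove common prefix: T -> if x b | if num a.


Common prefix: 'if'
Factored: T -> if T', T' -> x b | num a


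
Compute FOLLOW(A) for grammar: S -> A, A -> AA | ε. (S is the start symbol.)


$ ∈ FOLLOW(S). For each A -> αBβ: add FIRST(β)\{ε} to FOLLOW(B); if β nullable, add FOLLOW(A).
FOLLOW(A) = {$}


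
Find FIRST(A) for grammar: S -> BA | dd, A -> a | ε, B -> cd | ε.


Per alternative of A: FIRST(a) = {a}; FIRST(ε) = {ε}
FIRST(A) = {a, ε}


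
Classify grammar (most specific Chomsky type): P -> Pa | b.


Left-linear: every RHS is a terminal or one nonterminal followed by a terminal
Classification: Type 3 (Regular)


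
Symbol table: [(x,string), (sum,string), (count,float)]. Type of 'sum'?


Lookup 'sum' → type string


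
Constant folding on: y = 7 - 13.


7 - 13 = -6 at compile time
Optimized: y = -6


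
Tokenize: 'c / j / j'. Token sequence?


Scan left to right, longest-match per lexeme
Tokens: ID(c), OP(/), ID(j), OP(/), ID(j)


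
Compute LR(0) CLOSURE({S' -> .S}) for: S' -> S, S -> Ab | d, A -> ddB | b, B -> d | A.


Start: S' -> .S
For each item with dot before a nonterminal B, add B -> .γ for every B-production
Closure: [S' -> .S, S -> .Ab, S -> .d, A -> .ddB, A -> .b]


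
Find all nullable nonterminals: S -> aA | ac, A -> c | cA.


A nonterminal is nullable iff some alternative derives ε (directly, or every symbol in it is nullable)
Nullable: {}


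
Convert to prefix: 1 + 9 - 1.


left-to-right (same/higher precedence on left): tree is (- (+ 1 9) 1)
Prefix: - + 1 9 1


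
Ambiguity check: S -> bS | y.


right-linear, alternatives start with distinct terminals 'b' vs 'y': unique leftmost derivation
Unambiguous


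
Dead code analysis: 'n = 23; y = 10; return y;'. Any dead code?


n is assigned but never read
Dead: 'n = 23'


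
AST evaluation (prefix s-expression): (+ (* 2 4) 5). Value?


Evaluate inner: (* 2 4) = 8
Evaluate root: (+ 8 5) = 13
Result: 13


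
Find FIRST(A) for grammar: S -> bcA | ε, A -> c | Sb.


Per alternative of A: FIRST(c) = {c}; FIRST(Sb) = {b}
FIRST(A) = {b, c}


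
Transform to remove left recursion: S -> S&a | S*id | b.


Left-recursive alternatives: S&a, S*id; non-recursive: b
Introduce S': S -> bS', S' -> &aS' | *idS' | ε


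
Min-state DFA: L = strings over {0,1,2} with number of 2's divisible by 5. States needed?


Track (count of 2) mod 5: states 0..4, accept at 0
Minimal DFA: 5 states


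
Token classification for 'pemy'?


Pattern: letter/underscore followed by alphanumerics, not a keyword
Type: IDENTIFIER


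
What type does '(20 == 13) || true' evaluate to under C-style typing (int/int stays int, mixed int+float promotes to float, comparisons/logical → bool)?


Operand types: bool || bool
Rule: logical operators take bool operands and yield bool
Result type: bool


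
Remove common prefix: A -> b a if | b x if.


Common prefix: 'b'
Factored: A -> b A', A' -> a if | x if


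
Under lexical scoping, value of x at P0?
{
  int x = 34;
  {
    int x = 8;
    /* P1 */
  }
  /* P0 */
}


x declared in the same block as P0
x = 34


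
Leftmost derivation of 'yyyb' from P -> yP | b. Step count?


Derivation: P => yP => yyP => yyyP => yyyb
Steps: 4


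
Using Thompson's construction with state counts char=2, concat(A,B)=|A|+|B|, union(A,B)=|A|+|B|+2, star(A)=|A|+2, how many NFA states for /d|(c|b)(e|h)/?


Syntax tree has 5 char leaf(s), 3 union(s), 0 star(s)
chars contribute 5×2 = 10; each union adds +2; each star adds +2
Total: 10 + 6 + 0 = 16 states


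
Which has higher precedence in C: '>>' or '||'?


'>>' is shift (level 8); '||' is logical OR (level 1)
Higher level binds tighter
'>>' has higher precedence than '||'


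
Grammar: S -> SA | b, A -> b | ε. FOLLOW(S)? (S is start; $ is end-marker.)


$ ∈ FOLLOW(S). For each A -> αBβ: add FIRST(β)\{ε} to FOLLOW(B); if β nullable, add FOLLOW(A).
FOLLOW(S) = {$, b}


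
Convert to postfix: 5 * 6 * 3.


Left to right (same or higher precedence on left)
Postfix: 5 6 * 3 *


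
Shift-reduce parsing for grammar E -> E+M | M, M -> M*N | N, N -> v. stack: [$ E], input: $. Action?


start symbol E on stack, input exhausted
Action: accept


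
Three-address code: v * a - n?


Break into single-operator statements:
t1 = v * a
t2 = t1 - n


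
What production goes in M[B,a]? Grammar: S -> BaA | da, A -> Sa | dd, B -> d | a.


For [B, a]: 'a' ∈ FIRST(a)
Entry: B -> a


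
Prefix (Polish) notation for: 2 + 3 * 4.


'*' binds tighter: tree is (+ 2 (* 3 4))
Prefix: + 2 * 3 4


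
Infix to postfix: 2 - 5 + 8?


Left to right (same or higher precedence on left)
Postfix: 2 5 - 8 +


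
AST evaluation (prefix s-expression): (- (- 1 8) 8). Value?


Evaluate inner: (- 1 8) = -7
Evaluate root: (- -7 8) = -15
Result: -15


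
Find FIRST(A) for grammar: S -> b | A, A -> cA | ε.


Per alternative of A: FIRST(cA) = {c}; FIRST(ε) = {ε}
FIRST(A) = {c, ε}


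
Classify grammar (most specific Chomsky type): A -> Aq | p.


Left-linear: every RHS is a terminal or one nonterminal followed by a terminal
Classification: Type 3 (Regular)


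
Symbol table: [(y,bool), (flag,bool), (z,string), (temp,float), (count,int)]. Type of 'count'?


Lookup 'count' → type int
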